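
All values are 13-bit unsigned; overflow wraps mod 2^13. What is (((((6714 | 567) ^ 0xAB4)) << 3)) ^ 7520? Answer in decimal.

6456

6714 = 1101000111010
567 = 0001000110111
→ | → 1101000111111 = 6719
0xAB4 = 0101010110100
→ ^ → 1000010001011 = 4235
→ << 3 (mod 2^13) → 0010001011000 = 1112
7520 = 1110101100000
→ ^ → 1100100111000 = 6456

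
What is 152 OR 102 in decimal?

254

152 = 10011000
102 = 01100110
 OR → 11111110 = 254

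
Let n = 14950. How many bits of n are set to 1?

14950 = 11101001100110
Count the 1s: 1 + 1 + 1 + 1 + 1 + 1 + 1 + 1 = 8

8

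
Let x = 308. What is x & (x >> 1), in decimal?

x = 100110100 = 308
x>>1 = 010011010
AND  = 000010000 = 16
(x & (x >> 1) has a 1 wherever x has two consecutive 1 bits.)

16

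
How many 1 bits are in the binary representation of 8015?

10

8015 = 1111101001111
Count the 1s: 1 + 1 + 1 + 1 + 1 + 1 + 1 + 1 + 1 + 1 = 10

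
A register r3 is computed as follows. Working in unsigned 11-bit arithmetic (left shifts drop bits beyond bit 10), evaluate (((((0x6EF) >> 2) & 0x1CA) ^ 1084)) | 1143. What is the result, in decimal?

0x6EF = 11011101111
→ >> 2 → 00110111011 = 443
0x1CA = 00111001010
→ & → 00110001010 = 394
1084 = 10000111100
→ ^ → 10110110110 = 1462
1143 = 10001110111
→ | → 10111110111 = 1527

1527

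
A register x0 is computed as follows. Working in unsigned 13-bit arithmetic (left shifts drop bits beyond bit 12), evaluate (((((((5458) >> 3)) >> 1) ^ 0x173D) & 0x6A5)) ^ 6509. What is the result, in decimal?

8013

5458 = 1010101010010
→ >> 3 → 0001010101010 = 682
→ >> 1 → 0000101010101 = 341
0x173D = 1011100111101
→ ^ → 1011001101000 = 5736
0x6A5 = 0011010100101
→ & → 0011000100000 = 1568
6509 = 1100101101101
→ ^ → 1111101001101 = 8013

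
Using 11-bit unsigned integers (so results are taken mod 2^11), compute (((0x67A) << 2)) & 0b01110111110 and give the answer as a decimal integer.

424

0x67A = 11001111010
→ << 2 (mod 2^11) → 00111101000 = 488
0b01110111110 = 01110111110
→ & → 00110101000 = 424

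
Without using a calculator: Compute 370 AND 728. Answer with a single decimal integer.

370 = 0101110010
728 = 1011011000
AND → 0001010000 = 80

80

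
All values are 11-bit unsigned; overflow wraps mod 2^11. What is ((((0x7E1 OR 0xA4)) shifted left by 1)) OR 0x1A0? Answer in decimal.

2026

0x7E1 = 11111100001
0xA4 = 00010100100
→ OR → 11111100101 = 2021
→ shifted left by 1 (mod 2^11) → 11111001010 = 1994
0x1A0 = 00110100000
→ OR → 11111101010 = 2026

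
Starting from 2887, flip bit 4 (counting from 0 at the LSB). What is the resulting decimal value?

x = 101101000111
bit 4 is currently 0; toggle it via x ^ (1 << 4) = x ^ 16
→ 101101010111 = 2903

2903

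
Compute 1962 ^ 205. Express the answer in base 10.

1895

1962 = 11110101010
205 = 00011001101
XOR → 11101100111 = 1895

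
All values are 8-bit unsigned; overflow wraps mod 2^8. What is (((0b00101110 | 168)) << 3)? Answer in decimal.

0b00101110 = 00101110
168 = 10101000
→ | → 10101110 = 174
→ << 3 (mod 2^8) → 01110000 = 112

112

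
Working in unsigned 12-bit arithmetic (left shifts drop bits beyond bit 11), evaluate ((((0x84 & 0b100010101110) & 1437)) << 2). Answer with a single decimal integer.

528

0x84 = 000010000100
0b100010101110 = 100010101110
→ & → 000010000100 = 132
1437 = 010110011101
→ & → 000010000100 = 132
→ << 2 (mod 2^12) → 001000010000 = 528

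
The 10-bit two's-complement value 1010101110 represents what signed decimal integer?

pattern = 1010101110 (MSB is 1 ⇒ negative)
Invert: 0101010001, add 1 → 0101010010 = 338, so the value is -338.
(Equivalently: 686 - 2^10 = 686 - 1024 = -338.)

-338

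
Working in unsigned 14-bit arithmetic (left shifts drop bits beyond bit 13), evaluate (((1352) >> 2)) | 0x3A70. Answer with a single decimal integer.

1352 = 00010101001000
→ >> 2 → 00000101010010 = 338
0x3A70 = 11101001110000
→ | → 11101101110010 = 15218

15218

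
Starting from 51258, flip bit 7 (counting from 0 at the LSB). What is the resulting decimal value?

x = 1100100000111010
bit 7 is currently 0; toggle it via x ^ (1 << 7) = x ^ 128
→ 1100100010111010 = 51386

51386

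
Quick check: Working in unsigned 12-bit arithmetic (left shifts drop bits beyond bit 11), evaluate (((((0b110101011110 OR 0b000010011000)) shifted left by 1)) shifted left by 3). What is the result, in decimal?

3552

0b110101011110 = 110101011110
0b000010011000 = 000010011000
→ OR → 110111011110 = 3550
→ shifted left by 1 (mod 2^12) → 101110111100 = 3004
→ shifted left by 3 (mod 2^12) → 110111100000 = 3552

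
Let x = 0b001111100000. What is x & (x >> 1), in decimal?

480

x = 1111100000 = 992
x>>1 = 0111110000
AND  = 0111100000 = 480
(x & (x >> 1) has a 1 wherever x has two consecutive 1 bits.)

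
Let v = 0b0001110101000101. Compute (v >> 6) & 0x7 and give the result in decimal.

5

v = 0001110101000101
Shift right by 6: 0001110101
Mask low 3 bits: 101 = 5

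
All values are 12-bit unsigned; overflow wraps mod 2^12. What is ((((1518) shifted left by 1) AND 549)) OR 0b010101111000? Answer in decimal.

1916

1518 = 010111101110
→ shifted left by 1 (mod 2^12) → 101111011100 = 3036
549 = 001000100101
→ AND → 001000000100 = 516
0b010101111000 = 010101111000
→ OR → 011101111100 = 1916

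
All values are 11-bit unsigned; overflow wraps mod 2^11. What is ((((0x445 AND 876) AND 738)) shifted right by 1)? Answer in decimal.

0x445 = 10001000101
876 = 01101101100
→ AND → 00001000100 = 68
738 = 01011100010
→ AND → 00001000000 = 64
→ shifted right by 1 → 00000100000 = 32

32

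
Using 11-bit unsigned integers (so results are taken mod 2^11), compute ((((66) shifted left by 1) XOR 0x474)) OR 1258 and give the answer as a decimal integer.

1274

66 = 00001000010
→ shifted left by 1 (mod 2^11) → 00010000100 = 132
0x474 = 10001110100
→ XOR → 10011110000 = 1264
1258 = 10011101010
→ OR → 10011111010 = 1274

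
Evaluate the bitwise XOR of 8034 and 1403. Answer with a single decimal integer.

8034 = 1111101100010
1403 = 0010101111011
XOR → 1101000011001 = 6681

6681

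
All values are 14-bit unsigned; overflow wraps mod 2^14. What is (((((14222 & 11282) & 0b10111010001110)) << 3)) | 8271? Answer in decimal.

14222 = 11011110001110
11282 = 10110000010010
→ & → 10010000000010 = 9218
0b10111010001110 = 10111010001110
→ & → 10010000000010 = 9218
→ << 3 (mod 2^14) → 10000000010000 = 8208
8271 = 10000001001111
→ | → 10000001011111 = 8287

8287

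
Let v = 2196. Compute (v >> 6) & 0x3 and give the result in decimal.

v = 100010010100
Shift right by 6: 100010
Mask low 2 bits: 10 = 2

2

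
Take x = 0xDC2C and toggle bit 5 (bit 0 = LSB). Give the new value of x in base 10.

56332

x = 1101110000101100
bit 5 is currently 1; toggle it via x ^ (1 << 5) = x ^ 32
→ 1101110000001100 = 56332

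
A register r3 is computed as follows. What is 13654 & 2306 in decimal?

258

13654 = 11010101010110
2306 = 00100100000010
AND → 00000100000010 = 258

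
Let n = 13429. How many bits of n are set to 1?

13429 = 11010001110101
Count the 1s: 1 + 1 + 1 + 1 + 1 + 1 + 1 + 1 = 8

8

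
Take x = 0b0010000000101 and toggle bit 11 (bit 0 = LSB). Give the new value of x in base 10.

3077

x = 0010000000101
bit 11 is currently 0; toggle it via x ^ (1 << 11) = x ^ 2048
→ 0110000000101 = 3077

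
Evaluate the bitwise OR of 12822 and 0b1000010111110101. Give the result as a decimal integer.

47095

12822 = 0011001000010110
b = 1000010111110101
 OR → 1011011111110111 = 47095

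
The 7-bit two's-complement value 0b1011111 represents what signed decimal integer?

-33

pattern = 1011111 (MSB is 1 ⇒ negative)
Invert: 0100000, add 1 → 0100001 = 33, so the value is -33.
(Equivalently: 95 - 2^7 = 95 - 128 = -33.)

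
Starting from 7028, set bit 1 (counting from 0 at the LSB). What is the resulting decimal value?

x = 1101101110100
bit 1 is currently 0; set it via x | (1 << 1) = x | 2
→ 1101101110110 = 7030

7030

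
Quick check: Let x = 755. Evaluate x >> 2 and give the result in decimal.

755 = 1011110011
shift right by 2 → 0010111100 = 188
(equivalently, floor(755 / 4))

188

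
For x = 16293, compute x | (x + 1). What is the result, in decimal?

x = 11111110100101 = 16293
x + 1 = 11111110100110
OR    = 11111110100111 = 16295
(x | (x + 1) sets the lowest cleared bit.)

16295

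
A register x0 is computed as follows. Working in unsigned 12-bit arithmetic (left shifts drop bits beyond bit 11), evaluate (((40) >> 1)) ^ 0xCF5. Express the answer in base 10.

3297

40 = 000000101000
→ >> 1 → 000000010100 = 20
0xCF5 = 110011110101
→ ^ → 110011100001 = 3297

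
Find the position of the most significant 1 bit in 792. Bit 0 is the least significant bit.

9

792 = 1100011000
The topmost 1 is at position 9 (since 2^9 = 512 ≤ 792 < 1024).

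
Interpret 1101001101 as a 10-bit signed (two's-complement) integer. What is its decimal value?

-179

pattern = 1101001101 (MSB is 1 ⇒ negative)
Invert: 0010110010, add 1 → 0010110011 = 179, so the value is -179.
(Equivalently: 845 - 2^10 = 845 - 1024 = -179.)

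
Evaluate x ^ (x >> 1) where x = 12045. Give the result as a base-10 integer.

14475

x = 10111100001101 = 12045
x>>1 = 01011110000110
XOR  = 11100010001011 = 14475
(x ^ (x >> 1) gives the standard binary-reflected Gray code of x.)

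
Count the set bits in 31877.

8

31877 = 111110010000101
Count the 1s: 1 + 1 + 1 + 1 + 1 + 1 + 1 + 1 = 8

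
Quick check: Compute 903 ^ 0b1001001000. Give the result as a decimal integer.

903 = 1110000111
b = 1001001000
XOR → 0111001111 = 463

463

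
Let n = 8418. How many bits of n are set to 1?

8418 = 10000011100010
Count the 1s: 1 + 1 + 1 + 1 + 1 = 5

5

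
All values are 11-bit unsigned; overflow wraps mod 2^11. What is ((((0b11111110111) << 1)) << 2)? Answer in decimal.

0b11111110111 = 11111110111
→ << 1 (mod 2^11) → 11111101110 = 2030
→ << 2 (mod 2^11) → 11110111000 = 1976

1976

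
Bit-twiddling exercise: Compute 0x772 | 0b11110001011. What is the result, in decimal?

0x772 = 11101110010
b = 11110001011
 OR → 11111111011 = 2043

2043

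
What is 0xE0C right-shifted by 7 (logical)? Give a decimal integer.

28

0xE0C = 111000001100
shift right by 7 → 000000011100 = 28
(equivalently, floor(3596 / 128))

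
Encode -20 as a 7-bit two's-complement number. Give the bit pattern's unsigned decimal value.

20 in 7 bits: 0010100
Invert: 1101011
Add 1:  1101100 = 108
(Check: 2^7 - 20 = 128 - 20 = 108.)

108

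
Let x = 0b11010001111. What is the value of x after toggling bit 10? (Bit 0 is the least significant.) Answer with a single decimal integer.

x = 11010001111
bit 10 is currently 1; toggle it via x ^ (1 << 10) = x ^ 1024
→ 01010001111 = 655

655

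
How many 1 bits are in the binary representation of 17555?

17555 = 100010010010011
Count the 1s: 1 + 1 + 1 + 1 + 1 + 1 = 6

6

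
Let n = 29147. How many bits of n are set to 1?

10

29147 = 111000111011011
Count the 1s: 1 + 1 + 1 + 1 + 1 + 1 + 1 + 1 + 1 + 1 = 10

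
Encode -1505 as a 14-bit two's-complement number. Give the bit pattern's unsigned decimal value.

14879

1505 in 14 bits: 00010111100001
Invert: 11101000011110
Add 1:  11101000011111 = 14879
(Check: 2^14 - 1505 = 16384 - 1505 = 14879.)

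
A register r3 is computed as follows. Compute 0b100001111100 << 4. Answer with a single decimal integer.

34752

x = 0000100001111100
shift left by 4 → 1000011111000000 = 34752
(equivalently, 2172 × 2^4 = 2172 × 16)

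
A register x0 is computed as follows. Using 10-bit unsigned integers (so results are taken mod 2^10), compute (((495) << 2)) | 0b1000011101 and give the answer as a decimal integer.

957

495 = 0111101111
→ << 2 (mod 2^10) → 1110111100 = 956
0b1000011101 = 1000011101
→ | → 1110111101 = 957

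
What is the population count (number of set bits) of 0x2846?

5

0x2846 = 10100001000110
Count the 1s: 1 + 1 + 1 + 1 + 1 = 5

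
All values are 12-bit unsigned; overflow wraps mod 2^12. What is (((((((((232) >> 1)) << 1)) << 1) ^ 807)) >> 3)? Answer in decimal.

232 = 000011101000
→ >> 1 → 000001110100 = 116
→ << 1 (mod 2^12) → 000011101000 = 232
→ << 1 (mod 2^12) → 000111010000 = 464
807 = 001100100111
→ ^ → 001011110111 = 759
→ >> 3 → 000001011110 = 94

94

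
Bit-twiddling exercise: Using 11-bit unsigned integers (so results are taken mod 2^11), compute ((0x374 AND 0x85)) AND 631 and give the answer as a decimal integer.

0x374 = 01101110100
0x85 = 00010000101
→ AND → 00000000100 = 4
631 = 01001110111
→ AND → 00000000100 = 4

4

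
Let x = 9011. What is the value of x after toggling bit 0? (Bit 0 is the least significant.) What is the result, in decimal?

9010

x = 010001100110011
bit 0 is currently 1; toggle it via x ^ (1 << 0) = x ^ 1
→ 010001100110010 = 9010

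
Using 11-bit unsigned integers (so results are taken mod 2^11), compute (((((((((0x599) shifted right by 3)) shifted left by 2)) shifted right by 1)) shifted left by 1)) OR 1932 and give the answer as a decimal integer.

1996

0x599 = 10110011001
→ shifted right by 3 → 00010110011 = 179
→ shifted left by 2 (mod 2^11) → 01011001100 = 716
→ shifted right by 1 → 00101100110 = 358
→ shifted left by 1 (mod 2^11) → 01011001100 = 716
1932 = 11110001100
→ OR → 11111001100 = 1996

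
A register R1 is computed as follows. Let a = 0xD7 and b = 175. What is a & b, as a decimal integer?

135

0xD7 = 11010111
175 = 10101111
AND → 10000111 = 135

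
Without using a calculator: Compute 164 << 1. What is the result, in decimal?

164 = 010100100
shift left by 1 → 101001000 = 328
(equivalently, 164 × 2^1 = 164 × 2)

328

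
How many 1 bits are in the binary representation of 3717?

6

3717 = 111010000101
Count the 1s: 1 + 1 + 1 + 1 + 1 + 1 = 6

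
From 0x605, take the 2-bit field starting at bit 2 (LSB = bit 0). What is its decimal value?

1

v = 11000000101
Shift right by 2: 110000001
Mask low 2 bits: 01 = 1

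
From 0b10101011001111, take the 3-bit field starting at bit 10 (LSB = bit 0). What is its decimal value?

v = 10101011001111
Shift right by 10: 1010
Mask low 3 bits: 010 = 2

2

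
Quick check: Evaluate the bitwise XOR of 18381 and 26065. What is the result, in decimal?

8732

18381 = 100011111001101
26065 = 110010111010001
XOR → 010001000011100 = 8732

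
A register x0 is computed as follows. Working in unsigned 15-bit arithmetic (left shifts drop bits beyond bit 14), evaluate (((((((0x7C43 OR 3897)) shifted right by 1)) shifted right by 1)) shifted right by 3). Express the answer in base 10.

1019

0x7C43 = 111110001000011
3897 = 000111100111001
→ OR → 111111101111011 = 32635
→ shifted right by 1 → 011111110111101 = 16317
→ shifted right by 1 → 001111111011110 = 8158
→ shifted right by 3 → 000001111111011 = 1019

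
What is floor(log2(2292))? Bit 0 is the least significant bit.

2292 = 100011110100
The topmost 1 is at position 11 (since 2^11 = 2048 ≤ 2292 < 4096).

11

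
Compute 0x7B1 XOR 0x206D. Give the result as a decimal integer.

0x7B1 = 00011110110001
0x206D = 10000001101101
XOR → 10011111011100 = 10204

10204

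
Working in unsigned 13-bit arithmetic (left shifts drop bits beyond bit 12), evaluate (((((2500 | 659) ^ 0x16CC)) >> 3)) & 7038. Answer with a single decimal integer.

2500 = 0100111000100
659 = 0001010010011
→ | → 0101111010111 = 3031
0x16CC = 1011011001100
→ ^ → 1110100011011 = 7451
→ >> 3 → 0001110100011 = 931
7038 = 1101101111110
→ & → 0001100100010 = 802

802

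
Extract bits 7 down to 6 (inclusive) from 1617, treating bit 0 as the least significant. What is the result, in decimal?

v = 11001010001
Shift right by 6: 11001
Mask low 2 bits: 01 = 1

1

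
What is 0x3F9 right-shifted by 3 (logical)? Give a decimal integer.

0x3F9 = 1111111001
shift right by 3 → 0001111111 = 127
(equivalently, floor(1017 / 8))

127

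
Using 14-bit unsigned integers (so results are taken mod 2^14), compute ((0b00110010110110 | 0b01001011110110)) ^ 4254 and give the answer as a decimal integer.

0b00110010110110 = 00110010110110
0b01001011110110 = 01001011110110
→ | → 01111011110110 = 7926
4254 = 01000010011110
→ ^ → 00111001101000 = 3688

3688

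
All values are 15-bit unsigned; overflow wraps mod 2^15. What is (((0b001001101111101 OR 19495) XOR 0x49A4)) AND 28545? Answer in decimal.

0b001001101111101 = 001001101111101
19495 = 100110000100111
→ OR → 101111101111111 = 24447
0x49A4 = 100100110100100
→ XOR → 001011011011011 = 5851
28545 = 110111110000001
→ AND → 000011010000001 = 1665

1665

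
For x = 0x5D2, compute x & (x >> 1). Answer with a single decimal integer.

x = 10111010010 = 1490
x>>1 = 01011101001
AND  = 00011000000 = 192
(x & (x >> 1) has a 1 wherever x has two consecutive 1 bits.)

192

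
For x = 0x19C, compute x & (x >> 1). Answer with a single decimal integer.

140

x = 110011100 = 412
x>>1 = 011001110
AND  = 010001100 = 140
(x & (x >> 1) has a 1 wherever x has two consecutive 1 bits.)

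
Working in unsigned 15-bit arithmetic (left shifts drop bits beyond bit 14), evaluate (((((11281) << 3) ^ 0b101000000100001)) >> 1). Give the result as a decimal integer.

6228

11281 = 010110000010001
→ << 3 (mod 2^15) → 110000010001000 = 24712
0b101000000100001 = 101000000100001
→ ^ → 011000010101001 = 12457
→ >> 1 → 001100001010100 = 6228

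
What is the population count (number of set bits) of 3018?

3018 = 101111001010
Count the 1s: 1 + 1 + 1 + 1 + 1 + 1 + 1 = 7

7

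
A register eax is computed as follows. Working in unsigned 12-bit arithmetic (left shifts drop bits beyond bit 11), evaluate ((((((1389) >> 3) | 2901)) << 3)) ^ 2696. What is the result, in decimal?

1376

1389 = 010101101101
→ >> 3 → 000010101101 = 173
2901 = 101101010101
→ | → 101111111101 = 3069
→ << 3 (mod 2^12) → 111111101000 = 4072
2696 = 101010001000
→ ^ → 010101100000 = 1376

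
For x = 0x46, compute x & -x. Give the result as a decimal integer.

x = 1000110 = 70
-x (two's complement) = …0111010
AND   = 0000010 = 2
(x & -x isolates the lowest set bit of x.)

2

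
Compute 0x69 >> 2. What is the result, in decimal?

0x69 = 1101001
shift right by 2 → 0011010 = 26
(equivalently, floor(105 / 4))

26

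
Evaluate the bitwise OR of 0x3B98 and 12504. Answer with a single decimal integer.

15320

0x3B98 = 11101110011000
12504 = 11000011011000
 OR → 11101111011000 = 15320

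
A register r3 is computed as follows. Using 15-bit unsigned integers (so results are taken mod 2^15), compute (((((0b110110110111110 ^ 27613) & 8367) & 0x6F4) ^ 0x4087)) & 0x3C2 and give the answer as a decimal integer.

130

0b110110110111110 = 110110110111110
27613 = 110101111011101
→ ^ → 000011001100011 = 1635
8367 = 010000010101111
→ & → 000000000100011 = 35
0x6F4 = 000011011110100
→ & → 000000000100000 = 32
0x4087 = 100000010000111
→ ^ → 100000010100111 = 16551
0x3C2 = 000001111000010
→ & → 000000010000010 = 130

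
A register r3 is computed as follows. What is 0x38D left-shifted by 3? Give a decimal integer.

0x38D = 0001110001101
shift left by 3 → 1110001101000 = 7272
(equivalently, 909 × 2^3 = 909 × 8)

7272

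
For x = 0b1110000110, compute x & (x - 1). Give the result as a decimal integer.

900

x = 1110000110 = 902
x - 1 = 1110000101
AND   = 1110000100 = 900
(x & (x - 1) clears the lowest set bit of x.)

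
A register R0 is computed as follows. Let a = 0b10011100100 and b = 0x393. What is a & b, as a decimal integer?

a = 10011100100
0x393 = 01110010011
AND → 00010000000 = 128

128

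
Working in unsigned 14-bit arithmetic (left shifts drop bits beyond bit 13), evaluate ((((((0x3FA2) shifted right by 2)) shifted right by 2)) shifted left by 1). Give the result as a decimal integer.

2036

0x3FA2 = 11111110100010
→ shifted right by 2 → 00111111101000 = 4072
→ shifted right by 2 → 00001111111010 = 1018
→ shifted left by 1 (mod 2^14) → 00011111110100 = 2036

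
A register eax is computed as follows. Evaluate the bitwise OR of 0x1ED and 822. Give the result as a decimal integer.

1023

0x1ED = 0111101101
822 = 1100110110
 OR → 1111111111 = 1023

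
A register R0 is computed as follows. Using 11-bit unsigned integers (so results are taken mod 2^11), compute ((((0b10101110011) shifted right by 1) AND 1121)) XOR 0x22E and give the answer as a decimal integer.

0b10101110011 = 10101110011
→ shifted right by 1 → 01010111001 = 697
1121 = 10001100001
→ AND → 00000100001 = 33
0x22E = 01000101110
→ XOR → 01000001111 = 527

527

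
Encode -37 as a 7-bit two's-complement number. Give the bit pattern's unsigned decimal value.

91

37 in 7 bits: 0100101
Invert: 1011010
Add 1:  1011011 = 91
(Check: 2^7 - 37 = 128 - 37 = 91.)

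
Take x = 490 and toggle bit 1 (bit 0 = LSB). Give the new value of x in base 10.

488

x = 0111101010
bit 1 is currently 1; toggle it via x ^ (1 << 1) = x ^ 2
→ 0111101000 = 488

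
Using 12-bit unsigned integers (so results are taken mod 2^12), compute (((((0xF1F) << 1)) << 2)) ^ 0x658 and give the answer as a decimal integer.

0xF1F = 111100011111
→ << 1 (mod 2^12) → 111000111110 = 3646
→ << 2 (mod 2^12) → 100011111000 = 2296
0x658 = 011001011000
→ ^ → 111010100000 = 3744

3744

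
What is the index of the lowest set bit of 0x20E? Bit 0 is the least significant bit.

0x20E = 1000001110
Trailing zeros: 1, so the lowest set bit is bit 1 (value 2).

1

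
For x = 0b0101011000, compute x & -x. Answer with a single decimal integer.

8

x = 101011000 = 344
-x (two's complement) = …010101000
AND   = 000001000 = 8
(x & -x isolates the lowest set bit of x.)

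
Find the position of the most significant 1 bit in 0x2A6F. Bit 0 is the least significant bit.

0x2A6F = 10101001101111
The topmost 1 is at position 13 (since 2^13 = 8192 ≤ 10863 < 16384).

13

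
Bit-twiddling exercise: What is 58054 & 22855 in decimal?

58054 = 1110001011000110
22855 = 0101100101000111
AND → 0100000001000110 = 16454

16454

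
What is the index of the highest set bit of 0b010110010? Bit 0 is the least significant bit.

7

0b010110010 = 10110010
The topmost 1 is at position 7 (since 2^7 = 128 ≤ 178 < 256).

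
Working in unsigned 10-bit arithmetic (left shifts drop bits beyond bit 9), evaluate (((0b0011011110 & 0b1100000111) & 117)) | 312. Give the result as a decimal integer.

0b0011011110 = 0011011110
0b1100000111 = 1100000111
→ & → 0000000110 = 6
117 = 0001110101
→ & → 0000000100 = 4
312 = 0100111000
→ | → 0100111100 = 316

316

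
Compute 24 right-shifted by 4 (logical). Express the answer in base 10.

1

24 = 11000
shift right by 4 → 00001 = 1
(equivalently, floor(24 / 16))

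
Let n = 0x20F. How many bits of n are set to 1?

0x20F = 1000001111
Count the 1s: 1 + 1 + 1 + 1 + 1 = 5

5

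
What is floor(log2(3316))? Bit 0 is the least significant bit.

3316 = 110011110100
The topmost 1 is at position 11 (since 2^11 = 2048 ≤ 3316 < 4096).

11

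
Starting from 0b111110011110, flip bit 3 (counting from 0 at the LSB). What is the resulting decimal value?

3990

x = 111110011110
bit 3 is currently 1; toggle it via x ^ (1 << 3) = x ^ 8
→ 111110010110 = 3990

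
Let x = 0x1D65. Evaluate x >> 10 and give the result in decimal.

0x1D65 = 1110101100101
shift right by 10 → 0000000000111 = 7
(equivalently, floor(7525 / 1024))

7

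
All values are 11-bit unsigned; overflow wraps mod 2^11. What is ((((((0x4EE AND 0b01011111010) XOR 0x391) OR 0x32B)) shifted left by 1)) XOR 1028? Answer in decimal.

0x4EE = 10011101110
0b01011111010 = 01011111010
→ AND → 00011101010 = 234
0x391 = 01110010001
→ XOR → 01101111011 = 891
0x32B = 01100101011
→ OR → 01101111011 = 891
→ shifted left by 1 (mod 2^11) → 11011110110 = 1782
1028 = 10000000100
→ XOR → 01011110010 = 754

754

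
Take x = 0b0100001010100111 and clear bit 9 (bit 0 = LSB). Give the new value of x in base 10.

x = 0100001010100111
bit 9 is currently 1; clear it via x & ~(1 << 9) = x & ~512
→ 0100000010100111 = 16551

16551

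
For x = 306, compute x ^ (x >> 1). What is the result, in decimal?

x = 100110010 = 306
x>>1 = 010011001
XOR  = 110101011 = 427
(x ^ (x >> 1) gives the standard binary-reflected Gray code of x.)

427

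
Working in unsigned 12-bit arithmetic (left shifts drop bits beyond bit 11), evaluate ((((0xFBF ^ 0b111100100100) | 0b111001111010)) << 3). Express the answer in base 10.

2008

0xFBF = 111110111111
0b111100100100 = 111100100100
→ ^ → 000010011011 = 155
0b111001111010 = 111001111010
→ | → 111011111011 = 3835
→ << 3 (mod 2^12) → 011111011000 = 2008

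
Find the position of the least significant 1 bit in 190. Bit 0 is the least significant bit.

190 = 10111110
Trailing zeros: 1, so the lowest set bit is bit 1 (value 2).

1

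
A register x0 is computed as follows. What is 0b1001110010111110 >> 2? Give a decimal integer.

x = 1001110010111110
shift right by 2 → 0010011100101111 = 10031
(equivalently, floor(40126 / 4))

10031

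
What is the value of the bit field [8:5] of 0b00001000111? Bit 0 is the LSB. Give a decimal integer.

v = 00001000111
Shift right by 5: 000010
Mask low 4 bits: 0010 = 2

2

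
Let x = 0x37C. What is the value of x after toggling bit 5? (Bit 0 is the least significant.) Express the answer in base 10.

860

x = 1101111100
bit 5 is currently 1; toggle it via x ^ (1 << 5) = x ^ 32
→ 1101011100 = 860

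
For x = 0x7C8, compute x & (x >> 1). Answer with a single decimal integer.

960

x = 11111001000 = 1992
x>>1 = 01111100100
AND  = 01111000000 = 960
(x & (x >> 1) has a 1 wherever x has two consecutive 1 bits.)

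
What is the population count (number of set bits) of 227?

227 = 11100011
Count the 1s: 1 + 1 + 1 + 1 + 1 = 5

5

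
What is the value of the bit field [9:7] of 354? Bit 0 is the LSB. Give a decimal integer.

2

v = 00101100010
Shift right by 7: 0010
Mask low 3 bits: 010 = 2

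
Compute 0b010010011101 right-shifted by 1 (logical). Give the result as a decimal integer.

x = 10010011101
shift right by 1 → 01001001110 = 590
(equivalently, floor(1181 / 2))

590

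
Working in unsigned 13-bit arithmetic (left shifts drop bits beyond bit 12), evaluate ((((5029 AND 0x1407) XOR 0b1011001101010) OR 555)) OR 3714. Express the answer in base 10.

3823

5029 = 1001110100101
0x1407 = 1010000000111
→ AND → 1000000000101 = 4101
0b1011001101010 = 1011001101010
→ XOR → 0011001101111 = 1647
555 = 0001000101011
→ OR → 0011001101111 = 1647
3714 = 0111010000010
→ OR → 0111011101111 = 3823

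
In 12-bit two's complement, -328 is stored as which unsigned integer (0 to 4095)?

328 in 12 bits: 000101001000
Invert: 111010110111
Add 1:  111010111000 = 3768
(Check: 2^12 - 328 = 4096 - 328 = 3768.)

3768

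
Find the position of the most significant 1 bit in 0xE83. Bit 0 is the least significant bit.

0xE83 = 111010000011
The topmost 1 is at position 11 (since 2^11 = 2048 ≤ 3715 < 4096).

11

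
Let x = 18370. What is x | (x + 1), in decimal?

x = 100011111000010 = 18370
x + 1 = 100011111000011
OR    = 100011111000011 = 18371
(x | (x + 1) sets the lowest cleared bit.)

18371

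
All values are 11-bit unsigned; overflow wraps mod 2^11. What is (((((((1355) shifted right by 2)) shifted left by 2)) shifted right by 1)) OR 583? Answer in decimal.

743

1355 = 10101001011
→ shifted right by 2 → 00101010010 = 338
→ shifted left by 2 (mod 2^11) → 10101001000 = 1352
→ shifted right by 1 → 01010100100 = 676
583 = 01001000111
→ OR → 01011100111 = 743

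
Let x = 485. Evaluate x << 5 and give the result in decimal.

15520

485 = 00000111100101
shift left by 5 → 11110010100000 = 15520
(equivalently, 485 × 2^5 = 485 × 32)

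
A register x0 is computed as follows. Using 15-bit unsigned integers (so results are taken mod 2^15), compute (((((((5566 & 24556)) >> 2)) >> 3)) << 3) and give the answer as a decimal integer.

5566 = 001010110111110
24556 = 101111111101100
→ & → 001010110101100 = 5548
→ >> 2 → 000010101101011 = 1387
→ >> 3 → 000000010101101 = 173
→ << 3 (mod 2^15) → 000010101101000 = 1384

1384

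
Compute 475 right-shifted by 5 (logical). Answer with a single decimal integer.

14

475 = 111011011
shift right by 5 → 000001110 = 14
(equivalently, floor(475 / 32))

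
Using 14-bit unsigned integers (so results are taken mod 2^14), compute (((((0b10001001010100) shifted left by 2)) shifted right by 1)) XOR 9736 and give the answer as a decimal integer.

0b10001001010100 = 10001001010100
→ shifted left by 2 (mod 2^14) → 00100101010000 = 2384
→ shifted right by 1 → 00010010101000 = 1192
9736 = 10011000001000
→ XOR → 10001010100000 = 8864

8864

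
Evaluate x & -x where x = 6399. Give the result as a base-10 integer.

x = 1100011111111 = 6399
-x (two's complement) = …0011100000001
AND   = 0000000000001 = 1
(x & -x isolates the lowest set bit of x.)

1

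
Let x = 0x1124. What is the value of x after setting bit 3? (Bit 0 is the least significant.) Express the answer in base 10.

4396

x = 1000100100100
bit 3 is currently 0; set it via x | (1 << 3) = x | 8
→ 1000100101100 = 4396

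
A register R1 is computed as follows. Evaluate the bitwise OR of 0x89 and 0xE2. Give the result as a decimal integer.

0x89 = 10001001
0xE2 = 11100010
 OR → 11101011 = 235

235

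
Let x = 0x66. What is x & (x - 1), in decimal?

x = 1100110 = 102
x - 1 = 1100101
AND   = 1100100 = 100
(x & (x - 1) clears the lowest set bit of x.)

100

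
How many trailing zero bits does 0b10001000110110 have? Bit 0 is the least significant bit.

0b10001000110110 = 10001000110110
Trailing zeros: 1, so the lowest set bit is bit 1 (value 2).

1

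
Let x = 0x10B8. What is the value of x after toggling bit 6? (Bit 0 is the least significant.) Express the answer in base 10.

4344

x = 1000010111000
bit 6 is currently 0; toggle it via x ^ (1 << 6) = x ^ 64
→ 1000011111000 = 4344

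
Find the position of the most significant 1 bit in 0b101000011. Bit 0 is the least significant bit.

0b101000011 = 101000011
The topmost 1 is at position 8 (since 2^8 = 256 ≤ 323 < 512).

8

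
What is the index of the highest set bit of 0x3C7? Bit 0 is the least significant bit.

9

0x3C7 = 1111000111
The topmost 1 is at position 9 (since 2^9 = 512 ≤ 967 < 1024).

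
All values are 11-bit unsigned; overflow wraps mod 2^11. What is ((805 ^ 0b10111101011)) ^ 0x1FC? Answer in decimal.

805 = 01100100101
0b10111101011 = 10111101011
→ ^ → 11011001110 = 1742
0x1FC = 00111111100
→ ^ → 11100110010 = 1842

1842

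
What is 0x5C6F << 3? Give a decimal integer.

0x5C6F = 000101110001101111
shift left by 3 → 101110001101111000 = 189304
(equivalently, 23663 × 2^3 = 23663 × 8)

189304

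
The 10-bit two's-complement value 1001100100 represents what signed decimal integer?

pattern = 1001100100 (MSB is 1 ⇒ negative)
Invert: 0110011011, add 1 → 0110011100 = 412, so the value is -412.
(Equivalently: 612 - 2^10 = 612 - 1024 = -412.)

-412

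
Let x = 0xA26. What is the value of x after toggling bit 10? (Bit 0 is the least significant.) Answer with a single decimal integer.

3622

x = 0101000100110
bit 10 is currently 0; toggle it via x ^ (1 << 10) = x ^ 1024
→ 0111000100110 = 3622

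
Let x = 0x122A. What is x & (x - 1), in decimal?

4648

x = 1001000101010 = 4650
x - 1 = 1001000101001
AND   = 1001000101000 = 4648
(x & (x - 1) clears the lowest set bit of x.)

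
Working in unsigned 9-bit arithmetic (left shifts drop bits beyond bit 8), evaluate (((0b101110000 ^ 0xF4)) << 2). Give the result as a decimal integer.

0b101110000 = 101110000
0xF4 = 011110100
→ ^ → 110000100 = 388
→ << 2 (mod 2^9) → 000010000 = 16

16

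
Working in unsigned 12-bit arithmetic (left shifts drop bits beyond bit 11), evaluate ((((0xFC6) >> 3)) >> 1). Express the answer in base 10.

252

0xFC6 = 111111000110
→ >> 3 → 000111111000 = 504
→ >> 1 → 000011111100 = 252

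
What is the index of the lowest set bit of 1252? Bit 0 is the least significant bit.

2

1252 = 10011100100
Trailing zeros: 2, so the lowest set bit is bit 2 (value 4).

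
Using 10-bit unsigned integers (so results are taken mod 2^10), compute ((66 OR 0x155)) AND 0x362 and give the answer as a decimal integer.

322

66 = 0001000010
0x155 = 0101010101
→ OR → 0101010111 = 343
0x362 = 1101100010
→ AND → 0101000010 = 322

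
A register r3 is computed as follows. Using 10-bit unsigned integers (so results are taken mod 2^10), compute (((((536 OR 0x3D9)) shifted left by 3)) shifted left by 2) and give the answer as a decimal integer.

536 = 1000011000
0x3D9 = 1111011001
→ OR → 1111011001 = 985
→ shifted left by 3 (mod 2^10) → 1011001000 = 712
→ shifted left by 2 (mod 2^10) → 1100100000 = 800

800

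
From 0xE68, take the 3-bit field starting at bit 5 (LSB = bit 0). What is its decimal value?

v = 111001101000
Shift right by 5: 1110011
Mask low 3 bits: 011 = 3

3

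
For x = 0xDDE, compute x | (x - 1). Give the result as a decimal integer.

3551

x = 110111011110 = 3550
x - 1 = 110111011101
OR    = 110111011111 = 3551
(x | (x - 1) sets all bits below the lowest set bit.)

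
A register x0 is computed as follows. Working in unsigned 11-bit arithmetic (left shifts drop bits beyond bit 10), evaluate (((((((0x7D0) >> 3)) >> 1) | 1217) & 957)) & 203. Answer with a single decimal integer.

137

0x7D0 = 11111010000
→ >> 3 → 00011111010 = 250
→ >> 1 → 00001111101 = 125
1217 = 10011000001
→ | → 10011111101 = 1277
957 = 01110111101
→ & → 00010111101 = 189
203 = 00011001011
→ & → 00010001001 = 137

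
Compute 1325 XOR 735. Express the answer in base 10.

2034

1325 = 10100101101
735 = 01011011111
XOR → 11111110010 = 2034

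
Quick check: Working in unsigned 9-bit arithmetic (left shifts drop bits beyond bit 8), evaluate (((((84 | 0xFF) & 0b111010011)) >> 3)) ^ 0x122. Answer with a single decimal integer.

312

84 = 001010100
0xFF = 011111111
→ | → 011111111 = 255
0b111010011 = 111010011
→ & → 011010011 = 211
→ >> 3 → 000011010 = 26
0x122 = 100100010
→ ^ → 100111000 = 312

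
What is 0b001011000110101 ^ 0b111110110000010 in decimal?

27575

a = 001011000110101
b = 111110110000010
XOR → 110101110110111 = 27575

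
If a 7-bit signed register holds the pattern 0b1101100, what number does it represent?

-20

pattern = 1101100 (MSB is 1 ⇒ negative)
Invert: 0010011, add 1 → 0010100 = 20, so the value is -20.
(Equivalently: 108 - 2^7 = 108 - 128 = -20.)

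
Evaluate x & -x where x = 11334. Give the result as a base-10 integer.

x = 10110001000110 = 11334
-x (two's complement) = …01001110111010
AND   = 00000000000010 = 2
(x & -x isolates the lowest set bit of x.)

2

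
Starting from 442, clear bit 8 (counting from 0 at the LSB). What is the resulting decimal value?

x = 110111010
bit 8 is currently 1; clear it via x & ~(1 << 8) = x & ~256
→ 010111010 = 186

186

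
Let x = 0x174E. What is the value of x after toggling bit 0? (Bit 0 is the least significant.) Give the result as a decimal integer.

x = 01011101001110
bit 0 is currently 0; toggle it via x ^ (1 << 0) = x ^ 1
→ 01011101001111 = 5967

5967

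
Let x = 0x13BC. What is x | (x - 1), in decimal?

5055

x = 1001110111100 = 5052
x - 1 = 1001110111011
OR    = 1001110111111 = 5055
(x | (x - 1) sets all bits below the lowest set bit.)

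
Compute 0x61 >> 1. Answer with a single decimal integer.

0x61 = 1100001
shift right by 1 → 0110000 = 48
(equivalently, floor(97 / 2))

48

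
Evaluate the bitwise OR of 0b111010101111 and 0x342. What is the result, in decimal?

a = 111010101111
0x342 = 001101000010
 OR → 111111101111 = 4079

4079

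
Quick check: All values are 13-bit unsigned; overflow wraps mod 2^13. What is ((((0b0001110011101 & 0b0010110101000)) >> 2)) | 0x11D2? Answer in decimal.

4594

0b0001110011101 = 0001110011101
0b0010110101000 = 0010110101000
→ & → 0000110001000 = 392
→ >> 2 → 0000001100010 = 98
0x11D2 = 1000111010010
→ | → 1000111110010 = 4594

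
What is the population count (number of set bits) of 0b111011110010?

8

n = 111011110010
Count the 1s: 1 + 1 + 1 + 1 + 1 + 1 + 1 + 1 = 8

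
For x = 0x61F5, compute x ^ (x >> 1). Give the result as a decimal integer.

x = 110000111110101 = 25077
x>>1 = 011000011111010
XOR  = 101000100001111 = 20751
(x ^ (x >> 1) gives the standard binary-reflected Gray code of x.)

20751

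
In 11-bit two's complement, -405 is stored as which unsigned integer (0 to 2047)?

405 in 11 bits: 00110010101
Invert: 11001101010
Add 1:  11001101011 = 1643
(Check: 2^11 - 405 = 2048 - 405 = 1643.)

1643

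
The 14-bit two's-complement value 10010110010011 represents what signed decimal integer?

pattern = 10010110010011 (MSB is 1 ⇒ negative)
Invert: 01101001101100, add 1 → 01101001101101 = 6765, so the value is -6765.
(Equivalently: 9619 - 2^14 = 9619 - 16384 = -6765.)

-6765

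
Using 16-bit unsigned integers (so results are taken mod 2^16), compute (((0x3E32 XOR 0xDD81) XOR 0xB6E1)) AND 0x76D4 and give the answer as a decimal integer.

0x3E32 = 0011111000110010
0xDD81 = 1101110110000001
→ XOR → 1110001110110011 = 58291
0xB6E1 = 1011011011100001
→ XOR → 0101010101010010 = 21842
0x76D4 = 0111011011010100
→ AND → 0101010001010000 = 21584

21584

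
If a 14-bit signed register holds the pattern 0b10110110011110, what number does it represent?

pattern = 10110110011110 (MSB is 1 ⇒ negative)
Invert: 01001001100001, add 1 → 01001001100010 = 4706, so the value is -4706.
(Equivalently: 11678 - 2^14 = 11678 - 16384 = -4706.)

-4706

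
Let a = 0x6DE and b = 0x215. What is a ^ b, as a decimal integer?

0x6DE = 11011011110
0x215 = 01000010101
XOR → 10011001011 = 1227

1227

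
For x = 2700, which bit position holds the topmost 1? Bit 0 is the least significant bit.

11

2700 = 101010001100
The topmost 1 is at position 11 (since 2^11 = 2048 ≤ 2700 < 4096).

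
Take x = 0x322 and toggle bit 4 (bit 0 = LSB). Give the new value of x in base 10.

818

x = 1100100010
bit 4 is currently 0; toggle it via x ^ (1 << 4) = x ^ 16
→ 1100110010 = 818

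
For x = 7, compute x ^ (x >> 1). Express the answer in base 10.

4

x = 111 = 7
x>>1 = 011
XOR  = 100 = 4
(x ^ (x >> 1) gives the standard binary-reflected Gray code of x.)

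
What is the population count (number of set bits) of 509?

8

509 = 111111101
Count the 1s: 1 + 1 + 1 + 1 + 1 + 1 + 1 + 1 = 8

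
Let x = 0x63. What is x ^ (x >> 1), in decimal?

x = 1100011 = 99
x>>1 = 0110001
XOR  = 1010010 = 82
(x ^ (x >> 1) gives the standard binary-reflected Gray code of x.)

82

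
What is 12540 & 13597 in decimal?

12316

12540 = 11000011111100
13597 = 11010100011101
AND → 11000000011100 = 12316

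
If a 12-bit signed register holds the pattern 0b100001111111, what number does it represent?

pattern = 100001111111 (MSB is 1 ⇒ negative)
Invert: 011110000000, add 1 → 011110000001 = 1921, so the value is -1921.
(Equivalently: 2175 - 2^12 = 2175 - 4096 = -1921.)

-1921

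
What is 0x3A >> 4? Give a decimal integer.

3

0x3A = 111010
shift right by 4 → 000011 = 3
(equivalently, floor(58 / 16))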